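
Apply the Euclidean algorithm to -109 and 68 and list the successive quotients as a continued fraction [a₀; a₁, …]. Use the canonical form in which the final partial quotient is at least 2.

[-2; 2, 1, 1, 13]

Repeatedly divide and take the remainder:
-109 = -2·68 + 27, so a_0 = -2
68 = 2·27 + 14, so a_1 = 2
27 = 1·14 + 13, so a_2 = 1
14 = 1·13 + 1, so a_3 = 1
13 = 13·1 + 0, so a_4 = 13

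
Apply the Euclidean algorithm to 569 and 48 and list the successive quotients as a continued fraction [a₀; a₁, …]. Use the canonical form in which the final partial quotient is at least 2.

569 ÷ 48 → quotient 11, remainder 41
48 ÷ 41 → quotient 1, remainder 7
41 ÷ 7 → quotient 5, remainder 6
7 ÷ 6 → quotient 1, remainder 1
6 ÷ 1 → quotient 6, remainder 0

[11; 1, 5, 1, 6]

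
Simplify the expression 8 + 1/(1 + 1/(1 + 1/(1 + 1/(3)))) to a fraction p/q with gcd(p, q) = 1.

Start with 3.
1 + 1/(3/1) = 1 + 1/3 = 4/3
1 + 1/(4/3) = 1 + 3/4 = 7/4
1 + 1/(7/4) = 1 + 4/7 = 11/7
8 + 1/(11/7) = 8 + 7/11 = 95/11

95/11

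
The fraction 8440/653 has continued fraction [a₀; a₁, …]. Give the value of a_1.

1

⌊8440/653⌋ = 12, remainder 604
⌊653/604⌋ = 1, remainder 49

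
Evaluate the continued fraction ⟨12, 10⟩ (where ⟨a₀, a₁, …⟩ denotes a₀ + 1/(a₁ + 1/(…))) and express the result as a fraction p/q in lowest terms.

121/10

Start with 10.
12 + 1/(10/1) = 12 + 1/10 = 121/10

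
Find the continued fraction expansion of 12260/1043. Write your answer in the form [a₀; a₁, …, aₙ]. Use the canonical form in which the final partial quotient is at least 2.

[11; 1, 3, 13, 2, 9]

12260 ÷ 1043 → quotient 11, remainder 787
1043 ÷ 787 → quotient 1, remainder 256
787 ÷ 256 → quotient 3, remainder 19
256 ÷ 19 → quotient 13, remainder 9
19 ÷ 9 → quotient 2, remainder 1
9 ÷ 1 → quotient 9, remainder 0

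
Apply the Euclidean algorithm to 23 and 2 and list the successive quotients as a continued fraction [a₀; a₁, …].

Apply division with remainder until the remainder is 0:
23 = 11·2 + 1, so a_0 = 11
2 = 2·1 + 0, so a_1 = 2

[11; 2]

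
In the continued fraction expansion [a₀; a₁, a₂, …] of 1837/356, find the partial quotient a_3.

Run the Euclidean algorithm, recording each quotient:
1837 ÷ 356 → quotient 5, remainder 57
356 ÷ 57 → quotient 6, remainder 14
57 ÷ 14 → quotient 4, remainder 1
14 ÷ 1 → quotient 14, remainder 0

14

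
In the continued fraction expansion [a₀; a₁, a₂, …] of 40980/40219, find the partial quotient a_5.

⌊40980/40219⌋ = 1, remainder 761
⌊40219/761⌋ = 52, remainder 647
⌊761/647⌋ = 1, remainder 114
⌊647/114⌋ = 5, remainder 77
⌊114/77⌋ = 1, remainder 37
⌊77/37⌋ = 2, remainder 3

2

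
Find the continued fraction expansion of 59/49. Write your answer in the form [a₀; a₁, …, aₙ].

59 = 1·49 + 10, so a_0 = 1
49 = 4·10 + 9, so a_1 = 4
10 = 1·9 + 1, so a_2 = 1
9 = 9·1 + 0, so a_3 = 9

[1; 4, 1, 9]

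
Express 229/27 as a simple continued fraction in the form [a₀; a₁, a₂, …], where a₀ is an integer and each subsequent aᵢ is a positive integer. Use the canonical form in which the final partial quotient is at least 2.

[8; 2, 13]

Apply division with remainder until the remainder is 0:
⌊229/27⌋ = 8, remainder 13
⌊27/13⌋ = 2, remainder 1
⌊13/1⌋ = 13, remainder 0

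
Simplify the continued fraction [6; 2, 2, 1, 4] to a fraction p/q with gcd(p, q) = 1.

Start with 4.
1 + 1/(4/1) = 1 + 1/4 = 5/4
2 + 1/(5/4) = 2 + 4/5 = 14/5
2 + 1/(14/5) = 2 + 5/14 = 33/14
6 + 1/(33/14) = 6 + 14/33 = 212/33

212/33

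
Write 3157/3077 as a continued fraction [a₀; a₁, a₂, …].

[1; 38, 2, 6, 6]

3157 ÷ 3077 → quotient 1, remainder 80
3077 ÷ 80 → quotient 38, remainder 37
80 ÷ 37 → quotient 2, remainder 6
37 ÷ 6 → quotient 6, remainder 1
6 ÷ 1 → quotient 6, remainder 0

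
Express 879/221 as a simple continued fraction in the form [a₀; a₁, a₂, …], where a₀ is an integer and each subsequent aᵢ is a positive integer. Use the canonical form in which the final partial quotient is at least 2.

[3; 1, 43, 5]

879 = 3·221 + 216, so a_0 = 3
221 = 1·216 + 5, so a_1 = 1
216 = 43·5 + 1, so a_2 = 43
5 = 5·1 + 0, so a_3 = 5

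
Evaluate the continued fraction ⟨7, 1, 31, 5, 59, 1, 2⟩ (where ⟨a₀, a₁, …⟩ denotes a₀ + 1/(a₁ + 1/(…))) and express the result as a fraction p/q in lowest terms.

a_0 = 7: 7/1
a_1 = 1: 8/1
a_2 = 31: 255/32
a_3 = 5: 1283/161
a_4 = 59: 75952/9531
a_5 = 1: 77235/9692
a_6 = 2: 230422/28915

230422/28915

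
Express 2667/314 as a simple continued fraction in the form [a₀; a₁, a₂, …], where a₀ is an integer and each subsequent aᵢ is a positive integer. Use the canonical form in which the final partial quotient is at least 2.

[8; 2, 38, 1, 3]

⌊2667/314⌋ = 8, remainder 155
⌊314/155⌋ = 2, remainder 4
⌊155/4⌋ = 38, remainder 3
⌊4/3⌋ = 1, remainder 1
⌊3/1⌋ = 3, remainder 0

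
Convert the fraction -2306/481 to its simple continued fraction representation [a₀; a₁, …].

[-5; 4, 1, 6, 14]

-2306 = -5·481 + 99, so a_0 = -5
481 = 4·99 + 85, so a_1 = 4
99 = 1·85 + 14, so a_2 = 1
85 = 6·14 + 1, so a_3 = 6
14 = 14·1 + 0, so a_4 = 14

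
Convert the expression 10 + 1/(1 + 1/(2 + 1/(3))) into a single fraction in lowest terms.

a_0 = 10: 10/1
a_1 = 1: 11/1
a_2 = 2: 32/3
a_3 = 3: 107/10

107/10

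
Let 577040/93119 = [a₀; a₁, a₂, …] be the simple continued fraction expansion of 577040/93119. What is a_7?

577040 ÷ 93119 → quotient 6, remainder 18326
93119 ÷ 18326 → quotient 5, remainder 1489
18326 ÷ 1489 → quotient 12, remainder 458
1489 ÷ 458 → quotient 3, remainder 115
458 ÷ 115 → quotient 3, remainder 113
115 ÷ 113 → quotient 1, remainder 2
113 ÷ 2 → quotient 56, remainder 1
2 ÷ 1 → quotient 2, remainder 0

2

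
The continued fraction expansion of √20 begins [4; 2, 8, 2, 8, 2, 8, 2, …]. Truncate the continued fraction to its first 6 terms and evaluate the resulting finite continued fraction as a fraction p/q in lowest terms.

Starting at the tail and folding back:
Start with 2.
8 + 1/(2/1) = 8 + 1/2 = 17/2
2 + 1/(17/2) = 2 + 2/17 = 36/17
8 + 1/(36/17) = 8 + 17/36 = 305/36
2 + 1/(305/36) = 2 + 36/305 = 646/305
4 + 1/(646/305) = 4 + 305/646 = 2889/646

2889/646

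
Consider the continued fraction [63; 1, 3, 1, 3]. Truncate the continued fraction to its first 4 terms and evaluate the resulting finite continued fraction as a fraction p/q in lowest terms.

Start with 1.
3 + 1/(1/1) = 3 + 1/1 = 4/1
1 + 1/(4/1) = 1 + 1/4 = 5/4
63 + 1/(5/4) = 63 + 4/5 = 319/5

319/5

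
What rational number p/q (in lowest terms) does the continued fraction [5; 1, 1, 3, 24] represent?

947/170

a_0 = 5: 5/1
a_1 = 1: 6/1
a_2 = 1: 11/2
a_3 = 3: 39/7
a_4 = 24: 947/170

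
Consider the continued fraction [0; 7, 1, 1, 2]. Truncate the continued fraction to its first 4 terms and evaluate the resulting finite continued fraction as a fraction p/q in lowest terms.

2/15

Start with 1.
1 + 1/(1/1) = 1 + 1/1 = 2/1
7 + 1/(2/1) = 7 + 1/2 = 15/2
0 + 1/(15/2) = 0 + 2/15 = 2/15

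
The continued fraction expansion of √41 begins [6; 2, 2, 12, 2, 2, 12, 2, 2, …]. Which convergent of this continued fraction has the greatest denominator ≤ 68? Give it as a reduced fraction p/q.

397/62

a_0 = 6: 6/1  (≤ bound)
a_1 = 2: 13/2  (≤ bound)
a_2 = 2: 32/5  (≤ bound)
a_3 = 12: 397/62  (≤ bound)
a_4 = 2: 826/129  (> 68, stop)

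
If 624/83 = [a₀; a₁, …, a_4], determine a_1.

1

624 = 7·83 + 43, so a_0 = 7
83 = 1·43 + 40, so a_1 = 1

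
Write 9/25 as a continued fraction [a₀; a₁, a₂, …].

9 = 0·25 + 9, so a_0 = 0
25 = 2·9 + 7, so a_1 = 2
9 = 1·7 + 2, so a_2 = 1
7 = 3·2 + 1, so a_3 = 3
2 = 2·1 + 0, so a_4 = 2

[0; 2, 1, 3, 2]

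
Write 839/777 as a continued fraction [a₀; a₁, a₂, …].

[1; 12, 1, 1, 7, 4]

839 ÷ 777 → quotient 1, remainder 62
777 ÷ 62 → quotient 12, remainder 33
62 ÷ 33 → quotient 1, remainder 29
33 ÷ 29 → quotient 1, remainder 4
29 ÷ 4 → quotient 7, remainder 1
4 ÷ 1 → quotient 4, remainder 0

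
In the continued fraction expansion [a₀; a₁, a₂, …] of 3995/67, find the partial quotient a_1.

1

Apply division with remainder until the remainder is 0:
⌊3995/67⌋ = 59, remainder 42
⌊67/42⌋ = 1, remainder 25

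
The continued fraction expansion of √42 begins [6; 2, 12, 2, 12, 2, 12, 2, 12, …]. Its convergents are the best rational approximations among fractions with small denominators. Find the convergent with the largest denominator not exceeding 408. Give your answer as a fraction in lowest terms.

337/52

a_0 = 6: 6/1  (≤ bound)
a_1 = 2: 13/2  (≤ bound)
a_2 = 12: 162/25  (≤ bound)
a_3 = 2: 337/52  (≤ bound)
a_4 = 12: 4206/649  (> 408, stop)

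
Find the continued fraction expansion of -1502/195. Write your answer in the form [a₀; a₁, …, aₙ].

[-8; 3, 2, 1, 3, 5]

-1502 = -8·195 + 58, so a_0 = -8
195 = 3·58 + 21, so a_1 = 3
58 = 2·21 + 16, so a_2 = 2
21 = 1·16 + 5, so a_3 = 1
16 = 3·5 + 1, so a_4 = 3
5 = 5·1 + 0, so a_5 = 5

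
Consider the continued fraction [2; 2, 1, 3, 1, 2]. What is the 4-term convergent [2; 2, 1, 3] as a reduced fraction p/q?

Starting at the tail and folding back:
Start with 3.
1 + 1/(3/1) = 1 + 1/3 = 4/3
2 + 1/(4/3) = 2 + 3/4 = 11/4
2 + 1/(11/4) = 2 + 4/11 = 26/11

26/11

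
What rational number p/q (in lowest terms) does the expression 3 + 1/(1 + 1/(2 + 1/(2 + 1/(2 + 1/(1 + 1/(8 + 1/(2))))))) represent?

Start with 2.
8 + 1/(2/1) = 8 + 1/2 = 17/2
1 + 1/(17/2) = 1 + 2/17 = 19/17
2 + 1/(19/17) = 2 + 17/19 = 55/19
2 + 1/(55/19) = 2 + 19/55 = 129/55
2 + 1/(129/55) = 2 + 55/129 = 313/129
1 + 1/(313/129) = 1 + 129/313 = 442/313
3 + 1/(442/313) = 3 + 313/442 = 1639/442

1639/442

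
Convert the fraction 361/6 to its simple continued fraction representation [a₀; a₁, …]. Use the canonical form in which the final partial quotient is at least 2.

Repeatedly divide and take the remainder:
⌊361/6⌋ = 60, remainder 1
⌊6/1⌋ = 6, remainder 0

[60; 6]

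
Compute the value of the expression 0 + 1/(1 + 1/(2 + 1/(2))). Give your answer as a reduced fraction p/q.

a_0 = 0: 0/1
a_1 = 1: 1/1
a_2 = 2: 2/3
a_3 = 2: 5/7

5/7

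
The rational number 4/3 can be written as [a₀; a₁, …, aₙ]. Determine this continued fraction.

[1; 3]

Run the Euclidean algorithm, recording each quotient:
⌊4/3⌋ = 1, remainder 1
⌊3/1⌋ = 3, remainder 0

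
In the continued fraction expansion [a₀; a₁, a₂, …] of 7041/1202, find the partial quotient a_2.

⌊7041/1202⌋ = 5, remainder 1031
⌊1202/1031⌋ = 1, remainder 171
⌊1031/171⌋ = 6, remainder 5

6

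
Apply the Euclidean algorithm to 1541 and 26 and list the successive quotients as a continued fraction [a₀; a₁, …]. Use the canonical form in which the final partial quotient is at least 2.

[59; 3, 1, 2, 2]

Apply division with remainder until the remainder is 0:
1541 ÷ 26 → quotient 59, remainder 7
26 ÷ 7 → quotient 3, remainder 5
7 ÷ 5 → quotient 1, remainder 2
5 ÷ 2 → quotient 2, remainder 1
2 ÷ 1 → quotient 2, remainder 0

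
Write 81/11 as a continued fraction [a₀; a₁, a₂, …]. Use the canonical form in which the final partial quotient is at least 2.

[7; 2, 1, 3]

Repeatedly divide and take the remainder:
81 = 7·11 + 4, so a_0 = 7
11 = 2·4 + 3, so a_1 = 2
4 = 1·3 + 1, so a_2 = 1
3 = 3·1 + 0, so a_3 = 3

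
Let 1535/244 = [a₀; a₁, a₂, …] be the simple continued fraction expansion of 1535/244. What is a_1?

Apply division with remainder until the remainder is 0:
⌊1535/244⌋ = 6, remainder 71
⌊244/71⌋ = 3, remainder 31

3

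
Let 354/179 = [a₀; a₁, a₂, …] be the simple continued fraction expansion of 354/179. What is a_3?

354 ÷ 179 → quotient 1, remainder 175
179 ÷ 175 → quotient 1, remainder 4
175 ÷ 4 → quotient 43, remainder 3
4 ÷ 3 → quotient 1, remainder 1

1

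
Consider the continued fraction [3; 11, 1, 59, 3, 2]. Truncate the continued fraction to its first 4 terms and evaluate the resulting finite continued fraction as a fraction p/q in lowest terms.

a_0 = 3: 3/1
a_1 = 11: 34/11
a_2 = 1: 37/12
a_3 = 59: 2217/719

2217/719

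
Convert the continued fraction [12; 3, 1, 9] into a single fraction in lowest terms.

Start with 9.
1 + 1/(9/1) = 1 + 1/9 = 10/9
3 + 1/(10/9) = 3 + 9/10 = 39/10
12 + 1/(39/10) = 12 + 10/39 = 478/39

478/39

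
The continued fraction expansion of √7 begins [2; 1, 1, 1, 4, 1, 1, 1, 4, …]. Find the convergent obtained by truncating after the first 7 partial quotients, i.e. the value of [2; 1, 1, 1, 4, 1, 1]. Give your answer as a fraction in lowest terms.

82/31

Starting at the tail and folding back:
Start with 1.
1 + 1/(1/1) = 1 + 1/1 = 2/1
4 + 1/(2/1) = 4 + 1/2 = 9/2
1 + 1/(9/2) = 1 + 2/9 = 11/9
1 + 1/(11/9) = 1 + 9/11 = 20/11
1 + 1/(20/11) = 1 + 11/20 = 31/20
2 + 1/(31/20) = 2 + 20/31 = 82/31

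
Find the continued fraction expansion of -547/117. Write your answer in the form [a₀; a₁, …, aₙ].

⌊-547/117⌋ = -5, remainder 38
⌊117/38⌋ = 3, remainder 3
⌊38/3⌋ = 12, remainder 2
⌊3/2⌋ = 1, remainder 1
⌊2/1⌋ = 2, remainder 0

[-5; 3, 12, 1, 2]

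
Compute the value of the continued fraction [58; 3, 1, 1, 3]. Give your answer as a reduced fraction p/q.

1457/25

Work from the innermost term outward:
Start with 3.
1 + 1/(3/1) = 1 + 1/3 = 4/3
1 + 1/(4/3) = 1 + 3/4 = 7/4
3 + 1/(7/4) = 3 + 4/7 = 25/7
58 + 1/(25/7) = 58 + 7/25 = 1457/25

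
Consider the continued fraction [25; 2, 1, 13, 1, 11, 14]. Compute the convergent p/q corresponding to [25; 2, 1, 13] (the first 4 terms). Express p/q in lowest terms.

Collapse the nested fraction from the inside out:
Start with 13.
1 + 1/(13/1) = 1 + 1/13 = 14/13
2 + 1/(14/13) = 2 + 13/14 = 41/14
25 + 1/(41/14) = 25 + 14/41 = 1039/41

1039/41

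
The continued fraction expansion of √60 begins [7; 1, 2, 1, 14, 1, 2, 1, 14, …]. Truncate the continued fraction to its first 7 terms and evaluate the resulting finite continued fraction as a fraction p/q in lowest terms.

Compute successive convergents:
a_0 = 7: 7/1
a_1 = 1: 8/1
a_2 = 2: 23/3
a_3 = 1: 31/4
a_4 = 14: 457/59
a_5 = 1: 488/63
a_6 = 2: 1433/185

1433/185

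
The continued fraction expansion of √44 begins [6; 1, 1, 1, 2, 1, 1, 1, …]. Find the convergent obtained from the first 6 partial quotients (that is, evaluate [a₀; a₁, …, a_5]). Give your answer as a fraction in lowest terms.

Use the convergent recurrence hₖ = aₖ·hₖ₋₁ + hₖ₋₂ (and likewise for the denominators kₖ):
a_0 = 6: 6/1
a_1 = 1: 7/1
a_2 = 1: 13/2
a_3 = 1: 20/3
a_4 = 2: 53/8
a_5 = 1: 73/11

73/11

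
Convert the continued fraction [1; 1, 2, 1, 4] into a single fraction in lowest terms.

a_0 = 1: 1/1
a_1 = 1: 2/1
a_2 = 2: 5/3
a_3 = 1: 7/4
a_4 = 4: 33/19

33/19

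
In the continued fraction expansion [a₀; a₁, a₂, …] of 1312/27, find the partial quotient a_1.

1

1312 ÷ 27 → quotient 48, remainder 16
27 ÷ 16 → quotient 1, remainder 11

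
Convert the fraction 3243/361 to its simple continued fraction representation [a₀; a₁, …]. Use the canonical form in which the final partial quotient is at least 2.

3243 = 8·361 + 355, so a_0 = 8
361 = 1·355 + 6, so a_1 = 1
355 = 59·6 + 1, so a_2 = 59
6 = 6·1 + 0, so a_3 = 6

[8; 1, 59, 6]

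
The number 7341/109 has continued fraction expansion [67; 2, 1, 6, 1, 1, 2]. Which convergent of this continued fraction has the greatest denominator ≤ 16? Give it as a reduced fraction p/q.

a_0 = 67: 67/1  (≤ bound)
a_1 = 2: 135/2  (≤ bound)
a_2 = 1: 202/3  (≤ bound)
a_3 = 6: 1347/20  (> 16, stop)

202/3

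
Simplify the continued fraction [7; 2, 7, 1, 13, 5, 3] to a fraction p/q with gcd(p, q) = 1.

28589/3827

a_0 = 7: 7/1
a_1 = 2: 15/2
a_2 = 7: 112/15
a_3 = 1: 127/17
a_4 = 13: 1763/236
a_5 = 5: 8942/1197
a_6 = 3: 28589/3827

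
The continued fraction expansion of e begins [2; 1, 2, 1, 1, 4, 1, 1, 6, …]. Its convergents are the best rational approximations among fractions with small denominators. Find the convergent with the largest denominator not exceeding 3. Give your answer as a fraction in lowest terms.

8/3

List convergents until the denominator exceeds the bound:
a_0 = 2: 2/1  (≤ bound)
a_1 = 1: 3/1  (≤ bound)
a_2 = 2: 8/3  (≤ bound)
a_3 = 1: 11/4  (> 3, stop)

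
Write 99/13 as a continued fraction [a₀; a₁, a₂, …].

Repeatedly divide and take the remainder:
⌊99/13⌋ = 7, remainder 8
⌊13/8⌋ = 1, remainder 5
⌊8/5⌋ = 1, remainder 3
⌊5/3⌋ = 1, remainder 2
⌊3/2⌋ = 1, remainder 1
⌊2/1⌋ = 2, remainder 0

[7; 1, 1, 1, 1, 2]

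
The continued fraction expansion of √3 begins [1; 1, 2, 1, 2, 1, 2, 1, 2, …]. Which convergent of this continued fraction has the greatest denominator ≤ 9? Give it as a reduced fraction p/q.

List convergents until the denominator exceeds the bound:
a_0 = 1: 1/1  (≤ bound)
a_1 = 1: 2/1  (≤ bound)
a_2 = 2: 5/3  (≤ bound)
a_3 = 1: 7/4  (≤ bound)
a_4 = 2: 19/11  (> 9, stop)

7/4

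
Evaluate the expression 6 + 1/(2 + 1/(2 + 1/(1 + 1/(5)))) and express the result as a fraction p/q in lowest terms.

257/40

Start with 5.
1 + 1/(5/1) = 1 + 1/5 = 6/5
2 + 1/(6/5) = 2 + 5/6 = 17/6
2 + 1/(17/6) = 2 + 6/17 = 40/17
6 + 1/(40/17) = 6 + 17/40 = 257/40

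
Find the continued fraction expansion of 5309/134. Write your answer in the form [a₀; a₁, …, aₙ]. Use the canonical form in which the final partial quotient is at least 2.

Apply division with remainder until the remainder is 0:
5309 ÷ 134 → quotient 39, remainder 83
134 ÷ 83 → quotient 1, remainder 51
83 ÷ 51 → quotient 1, remainder 32
51 ÷ 32 → quotient 1, remainder 19
32 ÷ 19 → quotient 1, remainder 13
19 ÷ 13 → quotient 1, remainder 6
13 ÷ 6 → quotient 2, remainder 1
6 ÷ 1 → quotient 6, remainder 0

[39; 1, 1, 1, 1, 1, 2, 6]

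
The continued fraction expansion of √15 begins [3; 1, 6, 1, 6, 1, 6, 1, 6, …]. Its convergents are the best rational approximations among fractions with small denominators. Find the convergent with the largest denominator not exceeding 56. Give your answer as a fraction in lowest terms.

213/55

a_0 = 3: 3/1  (≤ bound)
a_1 = 1: 4/1  (≤ bound)
a_2 = 6: 27/7  (≤ bound)
a_3 = 1: 31/8  (≤ bound)
a_4 = 6: 213/55  (≤ bound)
a_5 = 1: 244/63  (> 56, stop)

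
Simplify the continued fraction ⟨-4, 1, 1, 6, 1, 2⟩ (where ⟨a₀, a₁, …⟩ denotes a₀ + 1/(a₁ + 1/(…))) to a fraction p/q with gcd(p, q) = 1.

-149/43

Start with 2.
1 + 1/(2/1) = 1 + 1/2 = 3/2
6 + 1/(3/2) = 6 + 2/3 = 20/3
1 + 1/(20/3) = 1 + 3/20 = 23/20
1 + 1/(23/20) = 1 + 20/23 = 43/23
-4 + 1/(43/23) = -4 + 23/43 = -149/43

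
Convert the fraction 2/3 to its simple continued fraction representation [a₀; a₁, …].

Apply division with remainder until the remainder is 0:
2 ÷ 3 → quotient 0, remainder 2
3 ÷ 2 → quotient 1, remainder 1
2 ÷ 1 → quotient 2, remainder 0

[0; 1, 2]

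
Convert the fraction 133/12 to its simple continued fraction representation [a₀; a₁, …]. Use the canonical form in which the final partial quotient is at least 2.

[11; 12]

Run the Euclidean algorithm, recording each quotient:
⌊133/12⌋ = 11, remainder 1
⌊12/1⌋ = 12, remainder 0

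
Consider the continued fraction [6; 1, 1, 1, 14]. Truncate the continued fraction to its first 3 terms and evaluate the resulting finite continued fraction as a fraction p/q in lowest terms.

13/2

Collapse the nested fraction from the inside out:
Start with 1.
1 + 1/(1/1) = 1 + 1/1 = 2/1
6 + 1/(2/1) = 6 + 1/2 = 13/2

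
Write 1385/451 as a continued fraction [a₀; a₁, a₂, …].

[3; 14, 10, 1, 2]

1385 = 3·451 + 32, so a_0 = 3
451 = 14·32 + 3, so a_1 = 14
32 = 10·3 + 2, so a_2 = 10
3 = 1·2 + 1, so a_3 = 1
2 = 2·1 + 0, so a_4 = 2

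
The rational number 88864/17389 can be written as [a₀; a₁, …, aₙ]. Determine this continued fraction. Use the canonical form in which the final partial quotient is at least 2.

[5; 9, 16, 3, 1, 4, 6]

⌊88864/17389⌋ = 5, remainder 1919
⌊17389/1919⌋ = 9, remainder 118
⌊1919/118⌋ = 16, remainder 31
⌊118/31⌋ = 3, remainder 25
⌊31/25⌋ = 1, remainder 6
⌊25/6⌋ = 4, remainder 1
⌊6/1⌋ = 6, remainder 0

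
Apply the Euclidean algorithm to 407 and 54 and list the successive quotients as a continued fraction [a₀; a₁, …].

407 = 7·54 + 29, so a_0 = 7
54 = 1·29 + 25, so a_1 = 1
29 = 1·25 + 4, so a_2 = 1
25 = 6·4 + 1, so a_3 = 6
4 = 4·1 + 0, so a_4 = 4

[7; 1, 1, 6, 4]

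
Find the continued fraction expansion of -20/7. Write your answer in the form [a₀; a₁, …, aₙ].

[-3; 7]

⌊-20/7⌋ = -3, remainder 1
⌊7/1⌋ = 7, remainder 0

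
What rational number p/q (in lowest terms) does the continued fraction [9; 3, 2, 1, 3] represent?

Start with 3.
1 + 1/(3/1) = 1 + 1/3 = 4/3
2 + 1/(4/3) = 2 + 3/4 = 11/4
3 + 1/(11/4) = 3 + 4/11 = 37/11
9 + 1/(37/11) = 9 + 11/37 = 344/37

344/37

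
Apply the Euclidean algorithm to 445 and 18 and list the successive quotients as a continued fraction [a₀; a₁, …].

[24; 1, 2, 1, 1, 2]

Run the Euclidean algorithm, recording each quotient:
⌊445/18⌋ = 24, remainder 13
⌊18/13⌋ = 1, remainder 5
⌊13/5⌋ = 2, remainder 3
⌊5/3⌋ = 1, remainder 2
⌊3/2⌋ = 1, remainder 1
⌊2/1⌋ = 2, remainder 0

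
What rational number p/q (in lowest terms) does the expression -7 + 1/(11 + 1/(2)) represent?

-159/23

a_0 = -7: -7/1
a_1 = 11: -76/11
a_2 = 2: -159/23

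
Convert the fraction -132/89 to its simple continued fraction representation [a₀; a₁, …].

⌊-132/89⌋ = -2, remainder 46
⌊89/46⌋ = 1, remainder 43
⌊46/43⌋ = 1, remainder 3
⌊43/3⌋ = 14, remainder 1
⌊3/1⌋ = 3, remainder 0

[-2; 1, 1, 14, 3]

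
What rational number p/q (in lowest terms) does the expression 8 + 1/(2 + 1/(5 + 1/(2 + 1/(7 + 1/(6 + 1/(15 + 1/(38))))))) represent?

Collapse the nested fraction from the inside out:
Start with 38.
15 + 1/(38/1) = 15 + 1/38 = 571/38
6 + 1/(571/38) = 6 + 38/571 = 3464/571
7 + 1/(3464/571) = 7 + 571/3464 = 24819/3464
2 + 1/(24819/3464) = 2 + 3464/24819 = 53102/24819
5 + 1/(53102/24819) = 5 + 24819/53102 = 290329/53102
2 + 1/(290329/53102) = 2 + 53102/290329 = 633760/290329
8 + 1/(633760/290329) = 8 + 290329/633760 = 5360409/633760

5360409/633760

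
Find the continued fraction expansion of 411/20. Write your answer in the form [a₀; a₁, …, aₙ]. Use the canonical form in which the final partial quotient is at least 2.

[20; 1, 1, 4, 2]

⌊411/20⌋ = 20, remainder 11
⌊20/11⌋ = 1, remainder 9
⌊11/9⌋ = 1, remainder 2
⌊9/2⌋ = 4, remainder 1
⌊2/1⌋ = 2, remainder 0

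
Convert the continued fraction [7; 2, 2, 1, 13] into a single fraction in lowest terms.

713/96

Start with 13.
1 + 1/(13/1) = 1 + 1/13 = 14/13
2 + 1/(14/13) = 2 + 13/14 = 41/14
2 + 1/(41/14) = 2 + 14/41 = 96/41
7 + 1/(96/41) = 7 + 41/96 = 713/96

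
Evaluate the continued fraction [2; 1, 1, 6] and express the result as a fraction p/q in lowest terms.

33/13

Start with 6.
1 + 1/(6/1) = 1 + 1/6 = 7/6
1 + 1/(7/6) = 1 + 6/7 = 13/7
2 + 1/(13/7) = 2 + 7/13 = 33/13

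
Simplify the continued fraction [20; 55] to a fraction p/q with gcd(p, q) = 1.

1101/55

Start with 55.
20 + 1/(55/1) = 20 + 1/55 = 1101/55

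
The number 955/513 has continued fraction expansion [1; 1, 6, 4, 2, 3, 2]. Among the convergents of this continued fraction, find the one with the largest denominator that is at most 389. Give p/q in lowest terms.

a_0 = 1: 1/1  (≤ bound)
a_1 = 1: 2/1  (≤ bound)
a_2 = 6: 13/7  (≤ bound)
a_3 = 4: 54/29  (≤ bound)
a_4 = 2: 121/65  (≤ bound)
a_5 = 3: 417/224  (≤ bound)
a_6 = 2: 955/513  (> 389, stop)

417/224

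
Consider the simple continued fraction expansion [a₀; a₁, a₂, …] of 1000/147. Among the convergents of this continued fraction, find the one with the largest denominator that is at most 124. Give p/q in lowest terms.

483/71

a_0 = 6: 6/1  (≤ bound)
a_1 = 1: 7/1  (≤ bound)
a_2 = 4: 34/5  (≤ bound)
a_3 = 14: 483/71  (≤ bound)
a_4 = 2: 1000/147  (> 124, stop)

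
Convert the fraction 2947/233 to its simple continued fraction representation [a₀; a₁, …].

Repeatedly divide and take the remainder:
2947 = 12·233 + 151, so a_0 = 12
233 = 1·151 + 82, so a_1 = 1
151 = 1·82 + 69, so a_2 = 1
82 = 1·69 + 13, so a_3 = 1
69 = 5·13 + 4, so a_4 = 5
13 = 3·4 + 1, so a_5 = 3
4 = 4·1 + 0, so a_6 = 4

[12; 1, 1, 1, 5, 3, 4]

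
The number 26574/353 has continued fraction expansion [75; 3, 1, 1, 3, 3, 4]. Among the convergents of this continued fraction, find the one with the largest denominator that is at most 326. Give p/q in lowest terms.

List convergents until the denominator exceeds the bound:
a_0 = 75: 75/1  (≤ bound)
a_1 = 3: 226/3  (≤ bound)
a_2 = 1: 301/4  (≤ bound)
a_3 = 1: 527/7  (≤ bound)
a_4 = 3: 1882/25  (≤ bound)
a_5 = 3: 6173/82  (≤ bound)
a_6 = 4: 26574/353  (> 326, stop)

6173/82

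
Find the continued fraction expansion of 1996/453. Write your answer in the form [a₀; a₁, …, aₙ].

Apply division with remainder until the remainder is 0:
1996 ÷ 453 → quotient 4, remainder 184
453 ÷ 184 → quotient 2, remainder 85
184 ÷ 85 → quotient 2, remainder 14
85 ÷ 14 → quotient 6, remainder 1
14 ÷ 1 → quotient 14, remainder 0

[4; 2, 2, 6, 14]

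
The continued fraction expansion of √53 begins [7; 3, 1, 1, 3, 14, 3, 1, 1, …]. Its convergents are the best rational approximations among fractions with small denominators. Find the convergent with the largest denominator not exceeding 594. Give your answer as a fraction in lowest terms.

2599/357

List convergents until the denominator exceeds the bound:
a_0 = 7: 7/1  (≤ bound)
a_1 = 3: 22/3  (≤ bound)
a_2 = 1: 29/4  (≤ bound)
a_3 = 1: 51/7  (≤ bound)
a_4 = 3: 182/25  (≤ bound)
a_5 = 14: 2599/357  (≤ bound)
a_6 = 3: 7979/1096  (> 594, stop)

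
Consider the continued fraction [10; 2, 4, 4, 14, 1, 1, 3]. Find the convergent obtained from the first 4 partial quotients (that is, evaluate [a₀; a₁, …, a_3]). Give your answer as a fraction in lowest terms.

397/38

Use the convergent recurrence hₖ = aₖ·hₖ₋₁ + hₖ₋₂ (and likewise for the denominators kₖ):
a_0 = 10: 10/1
a_1 = 2: 21/2
a_2 = 4: 94/9
a_3 = 4: 397/38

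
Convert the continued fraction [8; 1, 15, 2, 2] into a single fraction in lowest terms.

733/82

a_0 = 8: 8/1
a_1 = 1: 9/1
a_2 = 15: 143/16
a_3 = 2: 295/33
a_4 = 2: 733/82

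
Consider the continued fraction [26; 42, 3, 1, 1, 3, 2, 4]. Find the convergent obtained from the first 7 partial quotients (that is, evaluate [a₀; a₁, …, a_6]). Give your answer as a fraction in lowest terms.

62717/2410

Build up convergents one term at a time:
a_0 = 26: 26/1
a_1 = 42: 1093/42
a_2 = 3: 3305/127
a_3 = 1: 4398/169
a_4 = 1: 7703/296
a_5 = 3: 27507/1057
a_6 = 2: 62717/2410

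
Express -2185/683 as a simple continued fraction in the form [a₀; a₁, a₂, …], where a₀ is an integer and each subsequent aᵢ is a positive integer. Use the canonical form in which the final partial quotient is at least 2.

Repeatedly divide and take the remainder:
⌊-2185/683⌋ = -4, remainder 547
⌊683/547⌋ = 1, remainder 136
⌊547/136⌋ = 4, remainder 3
⌊136/3⌋ = 45, remainder 1
⌊3/1⌋ = 3, remainder 0

[-4; 1, 4, 45, 3]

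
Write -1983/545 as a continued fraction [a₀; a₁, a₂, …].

[-4; 2, 1, 3, 3, 1, 1, 6]

Repeatedly divide and take the remainder:
-1983 ÷ 545 → quotient -4, remainder 197
545 ÷ 197 → quotient 2, remainder 151
197 ÷ 151 → quotient 1, remainder 46
151 ÷ 46 → quotient 3, remainder 13
46 ÷ 13 → quotient 3, remainder 7
13 ÷ 7 → quotient 1, remainder 6
7 ÷ 6 → quotient 1, remainder 1
6 ÷ 1 → quotient 6, remainder 0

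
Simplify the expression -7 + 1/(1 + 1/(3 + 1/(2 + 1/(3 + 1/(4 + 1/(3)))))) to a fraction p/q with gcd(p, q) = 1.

-2677/430

a_0 = -7: -7/1
a_1 = 1: -6/1
a_2 = 3: -25/4
a_3 = 2: -56/9
a_4 = 3: -193/31
a_5 = 4: -828/133
a_6 = 3: -2677/430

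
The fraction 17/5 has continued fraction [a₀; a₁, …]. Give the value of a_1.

2

⌊17/5⌋ = 3, remainder 2
⌊5/2⌋ = 2, remainder 1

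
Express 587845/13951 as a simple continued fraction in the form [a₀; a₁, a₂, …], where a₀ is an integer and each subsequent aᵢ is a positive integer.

⌊587845/13951⌋ = 42, remainder 1903
⌊13951/1903⌋ = 7, remainder 630
⌊1903/630⌋ = 3, remainder 13
⌊630/13⌋ = 48, remainder 6
⌊13/6⌋ = 2, remainder 1
⌊6/1⌋ = 6, remainder 0

[42; 7, 3, 48, 2, 6]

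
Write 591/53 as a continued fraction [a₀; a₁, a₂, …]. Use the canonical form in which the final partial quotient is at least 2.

⌊591/53⌋ = 11, remainder 8
⌊53/8⌋ = 6, remainder 5
⌊8/5⌋ = 1, remainder 3
⌊5/3⌋ = 1, remainder 2
⌊3/2⌋ = 1, remainder 1
⌊2/1⌋ = 2, remainder 0

[11; 6, 1, 1, 1, 2]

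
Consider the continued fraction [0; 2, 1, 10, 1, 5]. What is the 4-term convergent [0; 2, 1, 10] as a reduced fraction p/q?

11/32

Build up convergents one term at a time:
a_0 = 0: 0/1
a_1 = 2: 1/2
a_2 = 1: 1/3
a_3 = 10: 11/32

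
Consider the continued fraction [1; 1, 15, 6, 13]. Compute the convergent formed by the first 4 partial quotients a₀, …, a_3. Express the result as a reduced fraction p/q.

188/97

Use the convergent recurrence hₖ = aₖ·hₖ₋₁ + hₖ₋₂ (and likewise for the denominators kₖ):
a_0 = 1: 1/1
a_1 = 1: 2/1
a_2 = 15: 31/16
a_3 = 6: 188/97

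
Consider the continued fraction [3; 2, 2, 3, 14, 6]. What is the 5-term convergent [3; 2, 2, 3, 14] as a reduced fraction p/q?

Start with 14.
3 + 1/(14/1) = 3 + 1/14 = 43/14
2 + 1/(43/14) = 2 + 14/43 = 100/43
2 + 1/(100/43) = 2 + 43/100 = 243/100
3 + 1/(243/100) = 3 + 100/243 = 829/243

829/243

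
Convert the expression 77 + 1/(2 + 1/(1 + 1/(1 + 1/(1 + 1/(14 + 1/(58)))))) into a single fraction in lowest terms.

Start with 58.
14 + 1/(58/1) = 14 + 1/58 = 813/58
1 + 1/(813/58) = 1 + 58/813 = 871/813
1 + 1/(871/813) = 1 + 813/871 = 1684/871
1 + 1/(1684/871) = 1 + 871/1684 = 2555/1684
2 + 1/(2555/1684) = 2 + 1684/2555 = 6794/2555
77 + 1/(6794/2555) = 77 + 2555/6794 = 525693/6794

525693/6794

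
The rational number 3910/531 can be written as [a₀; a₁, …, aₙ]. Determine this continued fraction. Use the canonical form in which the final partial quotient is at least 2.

⌊3910/531⌋ = 7, remainder 193
⌊531/193⌋ = 2, remainder 145
⌊193/145⌋ = 1, remainder 48
⌊145/48⌋ = 3, remainder 1
⌊48/1⌋ = 48, remainder 0

[7; 2, 1, 3, 48]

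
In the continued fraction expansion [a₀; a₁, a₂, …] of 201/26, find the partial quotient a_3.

1

201 = 7·26 + 19, so a_0 = 7
26 = 1·19 + 7, so a_1 = 1
19 = 2·7 + 5, so a_2 = 2
7 = 1·5 + 2, so a_3 = 1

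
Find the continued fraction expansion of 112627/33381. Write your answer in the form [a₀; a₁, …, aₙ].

Repeatedly divide and take the remainder:
112627 ÷ 33381 → quotient 3, remainder 12484
33381 ÷ 12484 → quotient 2, remainder 8413
12484 ÷ 8413 → quotient 1, remainder 4071
8413 ÷ 4071 → quotient 2, remainder 271
4071 ÷ 271 → quotient 15, remainder 6
271 ÷ 6 → quotient 45, remainder 1
6 ÷ 1 → quotient 6, remainder 0

[3; 2, 1, 2, 15, 45, 6]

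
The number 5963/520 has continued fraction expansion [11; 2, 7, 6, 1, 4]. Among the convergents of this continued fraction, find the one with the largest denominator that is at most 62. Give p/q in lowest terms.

172/15

List convergents until the denominator exceeds the bound:
a_0 = 11: 11/1  (≤ bound)
a_1 = 2: 23/2  (≤ bound)
a_2 = 7: 172/15  (≤ bound)
a_3 = 6: 1055/92  (> 62, stop)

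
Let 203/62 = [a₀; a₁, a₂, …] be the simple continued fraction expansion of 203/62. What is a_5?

5

203 = 3·62 + 17, so a_0 = 3
62 = 3·17 + 11, so a_1 = 3
17 = 1·11 + 6, so a_2 = 1
11 = 1·6 + 5, so a_3 = 1
6 = 1·5 + 1, so a_4 = 1
5 = 5·1 + 0, so a_5 = 5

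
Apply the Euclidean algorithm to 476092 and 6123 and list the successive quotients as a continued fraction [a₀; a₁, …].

Repeatedly divide and take the remainder:
476092 = 77·6123 + 4621, so a_0 = 77
6123 = 1·4621 + 1502, so a_1 = 1
4621 = 3·1502 + 115, so a_2 = 3
1502 = 13·115 + 7, so a_3 = 13
115 = 16·7 + 3, so a_4 = 16
7 = 2·3 + 1, so a_5 = 2
3 = 3·1 + 0, so a_6 = 3

[77; 1, 3, 13, 16, 2, 3]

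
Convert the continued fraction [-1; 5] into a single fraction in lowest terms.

-4/5

Build up convergents one term at a time:
a_0 = -1: -1/1
a_1 = 5: -4/5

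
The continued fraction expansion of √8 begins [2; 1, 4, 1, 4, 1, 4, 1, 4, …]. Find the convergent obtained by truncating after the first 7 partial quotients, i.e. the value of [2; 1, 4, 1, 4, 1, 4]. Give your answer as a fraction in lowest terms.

478/169

Start with 4.
1 + 1/(4/1) = 1 + 1/4 = 5/4
4 + 1/(5/4) = 4 + 4/5 = 24/5
1 + 1/(24/5) = 1 + 5/24 = 29/24
4 + 1/(29/24) = 4 + 24/29 = 140/29
1 + 1/(140/29) = 1 + 29/140 = 169/140
2 + 1/(169/140) = 2 + 140/169 = 478/169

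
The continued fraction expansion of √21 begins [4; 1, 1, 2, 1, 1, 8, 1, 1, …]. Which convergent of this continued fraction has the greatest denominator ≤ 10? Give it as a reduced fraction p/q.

32/7

a_0 = 4: 4/1  (≤ bound)
a_1 = 1: 5/1  (≤ bound)
a_2 = 1: 9/2  (≤ bound)
a_3 = 2: 23/5  (≤ bound)
a_4 = 1: 32/7  (≤ bound)
a_5 = 1: 55/12  (> 10, stop)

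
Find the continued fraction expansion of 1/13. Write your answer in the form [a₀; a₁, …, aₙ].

⌊1/13⌋ = 0, remainder 1
⌊13/1⌋ = 13, remainder 0

[0; 13]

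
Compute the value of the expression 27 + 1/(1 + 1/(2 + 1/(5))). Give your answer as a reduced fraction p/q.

a_0 = 27: 27/1
a_1 = 1: 28/1
a_2 = 2: 83/3
a_3 = 5: 443/16

443/16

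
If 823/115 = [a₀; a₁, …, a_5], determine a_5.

823 ÷ 115 → quotient 7, remainder 18
115 ÷ 18 → quotient 6, remainder 7
18 ÷ 7 → quotient 2, remainder 4
7 ÷ 4 → quotient 1, remainder 3
4 ÷ 3 → quotient 1, remainder 1
3 ÷ 1 → quotient 3, remainder 0

3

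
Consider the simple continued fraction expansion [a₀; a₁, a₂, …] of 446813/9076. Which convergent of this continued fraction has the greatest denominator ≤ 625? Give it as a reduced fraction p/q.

a_0 = 49: 49/1  (≤ bound)
a_1 = 4: 197/4  (≤ bound)
a_2 = 2: 443/9  (≤ bound)
a_3 = 1: 640/13  (≤ bound)
a_4 = 9: 6203/126  (≤ bound)
a_5 = 7: 44061/895  (> 625, stop)

6203/126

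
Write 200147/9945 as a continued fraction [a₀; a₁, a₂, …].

Apply division with remainder until the remainder is 0:
⌊200147/9945⌋ = 20, remainder 1247
⌊9945/1247⌋ = 7, remainder 1216
⌊1247/1216⌋ = 1, remainder 31
⌊1216/31⌋ = 39, remainder 7
⌊31/7⌋ = 4, remainder 3
⌊7/3⌋ = 2, remainder 1
⌊3/1⌋ = 3, remainder 0

[20; 7, 1, 39, 4, 2, 3]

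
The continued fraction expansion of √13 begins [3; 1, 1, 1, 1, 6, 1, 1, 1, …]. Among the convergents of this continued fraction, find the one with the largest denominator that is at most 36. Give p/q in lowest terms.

a_0 = 3: 3/1  (≤ bound)
a_1 = 1: 4/1  (≤ bound)
a_2 = 1: 7/2  (≤ bound)
a_3 = 1: 11/3  (≤ bound)
a_4 = 1: 18/5  (≤ bound)
a_5 = 6: 119/33  (≤ bound)
a_6 = 1: 137/38  (> 36, stop)

119/33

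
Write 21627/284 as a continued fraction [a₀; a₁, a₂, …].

[76; 6, 1, 1, 1, 1, 8]

21627 ÷ 284 → quotient 76, remainder 43
284 ÷ 43 → quotient 6, remainder 26
43 ÷ 26 → quotient 1, remainder 17
26 ÷ 17 → quotient 1, remainder 9
17 ÷ 9 → quotient 1, remainder 8
9 ÷ 8 → quotient 1, remainder 1
8 ÷ 1 → quotient 8, remainder 0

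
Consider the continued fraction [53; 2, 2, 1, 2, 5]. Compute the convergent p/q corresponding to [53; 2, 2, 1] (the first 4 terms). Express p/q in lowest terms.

a_0 = 53: 53/1
a_1 = 2: 107/2
a_2 = 2: 267/5
a_3 = 1: 374/7

374/7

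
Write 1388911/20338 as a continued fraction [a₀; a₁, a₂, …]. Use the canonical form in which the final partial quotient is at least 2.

[68; 3, 2, 3, 6, 1, 8, 13]

Run the Euclidean algorithm, recording each quotient:
1388911 = 68·20338 + 5927, so a_0 = 68
20338 = 3·5927 + 2557, so a_1 = 3
5927 = 2·2557 + 813, so a_2 = 2
2557 = 3·813 + 118, so a_3 = 3
813 = 6·118 + 105, so a_4 = 6
118 = 1·105 + 13, so a_5 = 1
105 = 8·13 + 1, so a_6 = 8
13 = 13·1 + 0, so a_7 = 13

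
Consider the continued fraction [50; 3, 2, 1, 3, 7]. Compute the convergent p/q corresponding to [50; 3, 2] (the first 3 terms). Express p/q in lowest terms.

Work from the innermost term outward:
Start with 2.
3 + 1/(2/1) = 3 + 1/2 = 7/2
50 + 1/(7/2) = 50 + 2/7 = 352/7

352/7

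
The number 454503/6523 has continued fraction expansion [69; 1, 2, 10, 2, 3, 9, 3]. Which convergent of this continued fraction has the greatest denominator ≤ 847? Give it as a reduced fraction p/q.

a_0 = 69: 69/1  (≤ bound)
a_1 = 1: 70/1  (≤ bound)
a_2 = 2: 209/3  (≤ bound)
a_3 = 10: 2160/31  (≤ bound)
a_4 = 2: 4529/65  (≤ bound)
a_5 = 3: 15747/226  (≤ bound)
a_6 = 9: 146252/2099  (> 847, stop)

15747/226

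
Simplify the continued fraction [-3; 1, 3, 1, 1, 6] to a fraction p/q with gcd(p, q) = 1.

-131/59

a_0 = -3: -3/1
a_1 = 1: -2/1
a_2 = 3: -9/4
a_3 = 1: -11/5
a_4 = 1: -20/9
a_5 = 6: -131/59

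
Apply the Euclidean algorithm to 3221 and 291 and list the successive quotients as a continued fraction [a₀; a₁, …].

⌊3221/291⌋ = 11, remainder 20
⌊291/20⌋ = 14, remainder 11
⌊20/11⌋ = 1, remainder 9
⌊11/9⌋ = 1, remainder 2
⌊9/2⌋ = 4, remainder 1
⌊2/1⌋ = 2, remainder 0

[11; 14, 1, 1, 4, 2]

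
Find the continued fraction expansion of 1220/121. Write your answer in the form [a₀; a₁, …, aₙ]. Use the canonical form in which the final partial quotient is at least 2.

1220 ÷ 121 → quotient 10, remainder 10
121 ÷ 10 → quotient 12, remainder 1
10 ÷ 1 → quotient 10, remainder 0

[10; 12, 10]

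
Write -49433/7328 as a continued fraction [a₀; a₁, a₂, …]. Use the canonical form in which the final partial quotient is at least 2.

Repeatedly divide and take the remainder:
-49433 ÷ 7328 → quotient -7, remainder 1863
7328 ÷ 1863 → quotient 3, remainder 1739
1863 ÷ 1739 → quotient 1, remainder 124
1739 ÷ 124 → quotient 14, remainder 3
124 ÷ 3 → quotient 41, remainder 1
3 ÷ 1 → quotient 3, remainder 0

[-7; 3, 1, 14, 41, 3]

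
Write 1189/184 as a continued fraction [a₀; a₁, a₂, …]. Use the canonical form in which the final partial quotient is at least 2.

[6; 2, 6, 14]

1189 ÷ 184 → quotient 6, remainder 85
184 ÷ 85 → quotient 2, remainder 14
85 ÷ 14 → quotient 6, remainder 1
14 ÷ 1 → quotient 14, remainder 0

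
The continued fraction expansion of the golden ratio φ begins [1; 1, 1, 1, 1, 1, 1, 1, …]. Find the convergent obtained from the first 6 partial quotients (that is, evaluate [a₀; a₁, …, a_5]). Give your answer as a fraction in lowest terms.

a_0 = 1: 1/1
a_1 = 1: 2/1
a_2 = 1: 3/2
a_3 = 1: 5/3
a_4 = 1: 8/5
a_5 = 1: 13/8

13/8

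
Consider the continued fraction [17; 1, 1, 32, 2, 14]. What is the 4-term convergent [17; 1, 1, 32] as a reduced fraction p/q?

Build up convergents one term at a time:
a_0 = 17: 17/1
a_1 = 1: 18/1
a_2 = 1: 35/2
a_3 = 32: 1138/65

1138/65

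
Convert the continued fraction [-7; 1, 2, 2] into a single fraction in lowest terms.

-44/7

Start with 2.
2 + 1/(2/1) = 2 + 1/2 = 5/2
1 + 1/(5/2) = 1 + 2/5 = 7/5
-7 + 1/(7/5) = -7 + 5/7 = -44/7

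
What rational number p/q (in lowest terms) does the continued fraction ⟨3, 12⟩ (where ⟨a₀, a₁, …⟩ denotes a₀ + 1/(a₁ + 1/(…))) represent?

Start with 12.
3 + 1/(12/1) = 3 + 1/12 = 37/12

37/12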